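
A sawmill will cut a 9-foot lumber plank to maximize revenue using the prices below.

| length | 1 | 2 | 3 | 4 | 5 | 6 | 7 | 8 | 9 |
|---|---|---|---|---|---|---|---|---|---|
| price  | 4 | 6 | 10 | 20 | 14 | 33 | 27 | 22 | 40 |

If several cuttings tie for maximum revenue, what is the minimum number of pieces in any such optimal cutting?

Build r[k] bottom-up: r[k] = max over allowed piece i of (p[i] + r[k−i]).
r[1] = 4
r[2] = max(4+4, 6+0) = 8
r[3] = max(4+8, 6+4, 10+0) = 12
r[4] = max(4+12, 6+8, 10+4, 20+0) = 20
r[5] = max(4+20, 6+12, 10+8, 20+4, 14+0) = 24
r[6] = max(4+24, 6+20, 10+12, 20+8, 14+4, 33+0) = 33
r[7] = max(4+33, 6+24, 10+20, …, 33+4, 27+0) = 37
r[8] = max(4+37, 6+33, 10+24, …, 27+4, 22+0) = 41
r[9] = max(4+41, 6+37, 10+33, …, 22+4, 40+0) = 45
Maximum revenue is $45.
Now minimize piece count subject to staying optimal: for each k, pieces[k] = 1 + min over i with p[i]+r[k−i]=r[k] of pieces[k−i].
pieces[6] = 1
pieces[7] = 2
pieces[8] = 3
pieces[9] = 4

4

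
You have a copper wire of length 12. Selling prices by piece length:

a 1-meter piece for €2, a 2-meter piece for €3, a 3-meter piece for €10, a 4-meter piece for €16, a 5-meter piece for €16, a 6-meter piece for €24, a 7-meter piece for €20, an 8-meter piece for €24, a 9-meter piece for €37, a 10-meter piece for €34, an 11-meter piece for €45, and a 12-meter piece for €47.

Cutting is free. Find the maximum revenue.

48

Consider every possible first cut. best[k] is the best of p[i]+best[k−i] over all sellable i≤k.
best[1] = 2
best[2] = 4  (first piece 1, then best[1]=2)
best[3] = 10
best[4] = 16
best[5] = 18  (first piece 1, then best[4]=16)
best[6] = 24
best[7] = 26  (first piece 1, then best[6]=24)
best[8] = 32  (first piece 4, then best[4]=16)
best[9] = 37
best[10] = 40  (first piece 4, then best[6]=24)
best[11] = 45
best[12] = 48  (first piece 4, then best[8]=32)
One optimal cutting: 4 + 4 + 4 → €16 + €16 + €16 = €48.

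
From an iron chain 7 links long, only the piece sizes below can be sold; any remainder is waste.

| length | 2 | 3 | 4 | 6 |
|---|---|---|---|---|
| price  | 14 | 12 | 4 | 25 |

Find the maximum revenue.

Build f[k] bottom-up: f[k] = max over allowed piece i of (p[i] + f[k−i]).
f[1] = 0
f[2] = 14
f[3] = max(14+0, 12+0) = 14
f[4] = max(14+14, 12+0, 4+0) = 28
f[5] = max(14+14, 12+14, 4+0) = 28
f[6] = max(14+28, 12+14, 4+14, 25+0) = 42
f[7] = max(14+28, 12+28, 4+14, 25+0) = 42
One optimal cutting: pieces 2 + 2 + 2 with 1 link of scrap → $42.

42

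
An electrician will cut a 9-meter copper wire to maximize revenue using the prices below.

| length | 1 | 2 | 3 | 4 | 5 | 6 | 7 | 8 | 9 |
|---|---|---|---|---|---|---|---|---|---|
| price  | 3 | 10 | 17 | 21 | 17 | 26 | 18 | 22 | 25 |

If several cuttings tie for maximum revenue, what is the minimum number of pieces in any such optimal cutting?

3

Consider every possible first cut. r[k] is the best of p[i]+r[k−i] over all sellable i≤k.
r[1] = 3
r[2] = max(3+3, 10+0) = 10
r[3] = max(3+10, 10+3, 17+0) = 17
r[4] = max(3+17, 10+10, 17+3, 21+0) = 21
r[5] = max(3+21, 10+17, 17+10, 21+3, 17+0) = 27
r[6] = max(3+27, 10+21, 17+17, 21+10, 17+3, 26+0) = 34
r[7] = max(3+34, 10+27, 17+21, …, 26+3, 18+0) = 38
r[8] = max(3+38, 10+34, 17+27, …, 18+3, 22+0) = 44
r[9] = max(3+44, 10+38, 17+34, …, 22+3, 25+0) = 51
Maximum revenue is €51.
Now minimize piece count subject to staying optimal: for each k, pieces[k] = 1 + min over i with p[i]+r[k−i]=r[k] of pieces[k−i].
pieces[6] = 2
pieces[7] = 2
pieces[8] = 3
pieces[9] = 3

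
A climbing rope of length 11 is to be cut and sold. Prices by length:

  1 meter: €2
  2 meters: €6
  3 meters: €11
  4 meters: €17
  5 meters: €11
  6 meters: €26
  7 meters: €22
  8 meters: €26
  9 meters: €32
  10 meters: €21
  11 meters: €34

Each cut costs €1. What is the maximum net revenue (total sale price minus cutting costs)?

43

Consider every possible first cut. r[k] is the best of p[i]+r[k−i] over all sellable i≤k, charging 1 whenever i<k.
r[1] = 2
r[2] = max(2+2-1, 6+0) = 6
r[3] = max(2+6-1, 6+2-1, 11+0) = 11
r[4] = max(2+11-1, 6+6-1, 11+2-1, 17+0) = 17
r[5] = max(2+17-1, 6+11-1, 11+6-1, 17+2-1, 11+0) = 18
r[6] = max(2+18-1, 6+17-1, 11+11-1, 17+6-1, 11+2-1, 26+0) = 26
r[7] = max(2+26-1, 6+18-1, 11+17-1, …, 26+2-1, 22+0) = 27
r[8] = max(2+27-1, 6+26-1, 11+18-1, …, 22+2-1, 26+0) = 33
r[9] = max(2+33-1, 6+27-1, 11+26-1, …, 26+2-1, 32+0) = 36
r[10] = max(2+36-1, 6+33-1, 11+27-1, …, 32+2-1, 21+0) = 42
r[11] = max(2+42-1, 6+36-1, 11+33-1, …, 21+2-1, 34+0) = 43
One optimal plan: pieces 6 + 4 + 1 (2 cuts) → €45 − €2 = €43.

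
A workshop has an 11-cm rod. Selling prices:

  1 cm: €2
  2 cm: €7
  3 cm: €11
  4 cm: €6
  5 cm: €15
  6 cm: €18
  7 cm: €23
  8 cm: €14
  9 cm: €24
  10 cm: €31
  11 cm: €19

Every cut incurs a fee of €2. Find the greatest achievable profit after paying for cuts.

Consider every possible first cut. v[k] is the best of p[i]+v[k−i] over all sellable i≤k, charging 2 whenever i<k.
v[1] = 2
v[2] = max(2+2-2, 7+0) = 7
v[3] = max(2+7-2, 7+2-2, 11+0) = 11
v[4] = max(2+11-2, 7+7-2, 11+2-2, 6+0) = 12
v[5] = max(2+12-2, 7+11-2, 11+7-2, 6+2-2, 15+0) = 16
v[6] = max(2+16-2, 7+12-2, 11+11-2, 6+7-2, 15+2-2, 18+0) = 20
v[7] = max(2+20-2, 7+16-2, 11+12-2, …, 18+2-2, 23+0) = 23
v[8] = max(2+23-2, 7+20-2, 11+16-2, …, 23+2-2, 14+0) = 25
v[9] = max(2+25-2, 7+23-2, 11+20-2, …, 14+2-2, 24+0) = 29
v[10] = max(2+29-2, 7+25-2, 11+23-2, …, 24+2-2, 31+0) = 32
v[11] = max(2+32-2, 7+29-2, 11+25-2, …, 31+2-2, 19+0) = 34
One optimal plan: pieces 3 + 3 + 3 + 2 (3 cuts) → €40 − €6 = €34.

34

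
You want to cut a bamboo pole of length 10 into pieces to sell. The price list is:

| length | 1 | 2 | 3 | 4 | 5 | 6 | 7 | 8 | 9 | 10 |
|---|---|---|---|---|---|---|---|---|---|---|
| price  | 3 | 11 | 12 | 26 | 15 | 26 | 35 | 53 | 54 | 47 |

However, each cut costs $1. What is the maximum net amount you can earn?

63

Build v[k] bottom-up: v[k] = max over allowed piece i of (p[i] + v[k−i]) − 1 per cut.
v[1] = 3
v[2] = max(3+3-1, 11+0) = 11
v[3] = max(3+11-1, 11+3-1, 12+0) = 13
v[4] = max(3+13-1, 11+11-1, 12+3-1, 26+0) = 26
v[5] = max(3+26-1, 11+13-1, 12+11-1, 26+3-1, 15+0) = 28
v[6] = max(3+28-1, 11+26-1, 12+13-1, 26+11-1, 15+3-1, 26+0) = 36
v[7] = max(3+36-1, 11+28-1, 12+26-1, …, 26+3-1, 35+0) = 38
v[8] = max(3+38-1, 11+36-1, 12+28-1, …, 35+3-1, 53+0) = 53
v[9] = max(3+53-1, 11+38-1, 12+36-1, …, 53+3-1, 54+0) = 55
v[10] = max(3+55-1, 11+53-1, 12+38-1, …, 54+3-1, 47+0) = 63
One optimal plan: pieces 8 + 2 (1 cut) → $64 − $1 = $63.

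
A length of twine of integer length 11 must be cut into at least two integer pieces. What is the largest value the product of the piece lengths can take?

54

Let prod[k] be the best product for length k (with at least one cut). For each first piece i, the rest contributes max(k−i, prod[k−i]).
Small cases: prod[2]=1, prod[3]=2, prod[4]=4.
prod[5] = 2×max(3,2) = 2×3 = 6
prod[6] = 3×max(3,2) = 3×3 = 9
prod[7] = 2×max(5,6) = 2×6 = 12
prod[8] = 2×max(6,9) = 2×9 = 18
prod[9] = 3×max(6,9) = 3×9 = 27
prod[10] = 2×max(8,18) = 2×18 = 36
prod[11] = 2×max(9,27) = 2×27 = 54
One optimal split: 3 + 3 + 3 + 2; product 3×3×3×2 = 54.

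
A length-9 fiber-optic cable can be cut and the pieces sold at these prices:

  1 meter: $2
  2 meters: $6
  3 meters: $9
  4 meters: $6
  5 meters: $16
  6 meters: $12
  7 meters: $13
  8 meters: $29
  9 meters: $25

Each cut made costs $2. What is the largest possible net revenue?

29

Build net[k] bottom-up: net[k] = max over allowed piece i of (p[i] + net[k−i]) − 2 per cut.
net[1] = 2
net[2] = 6
net[3] = 9
net[4] = 10  (first piece 2, then net[2]=6)
net[5] = 16
net[6] = 16  (first piece 1, then net[5]=16)
net[7] = 20  (first piece 2, then net[5]=16)
net[8] = 29
net[9] = 29  (first piece 1, then net[8]=29)
One optimal plan: pieces 8 + 1 (1 cut) → $31 − $2 = $29.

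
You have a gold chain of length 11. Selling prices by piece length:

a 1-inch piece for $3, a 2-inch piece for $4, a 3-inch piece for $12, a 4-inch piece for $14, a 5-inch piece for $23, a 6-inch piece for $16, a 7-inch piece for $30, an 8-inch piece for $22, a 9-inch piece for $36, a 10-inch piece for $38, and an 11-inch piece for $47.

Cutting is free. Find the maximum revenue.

Consider every possible first cut. R[k] is the best of p[i]+R[k−i] over all sellable i≤k.
R[1] = 3
R[2] = max(3+3, 4+0) = 6
R[3] = max(3+6, 4+3, 12+0) = 12
R[4] = max(3+12, 4+6, 12+3, 14+0) = 15
R[5] = max(3+15, 4+12, 12+6, 14+3, 23+0) = 23
R[6] = max(3+23, 4+15, 12+12, 14+6, 23+3, 16+0) = 26
R[7] = max(3+26, 4+23, 12+15, …, 16+3, 30+0) = 30
R[8] = max(3+30, 4+26, 12+23, …, 30+3, 22+0) = 35
R[9] = max(3+35, 4+30, 12+26, …, 22+3, 36+0) = 38
R[10] = max(3+38, 4+35, 12+30, …, 36+3, 38+0) = 46
R[11] = max(3+46, 4+38, 12+35, …, 38+3, 47+0) = 49
One optimal cutting: 5 + 5 + 1 → $23 + $23 + $3 = $49.

49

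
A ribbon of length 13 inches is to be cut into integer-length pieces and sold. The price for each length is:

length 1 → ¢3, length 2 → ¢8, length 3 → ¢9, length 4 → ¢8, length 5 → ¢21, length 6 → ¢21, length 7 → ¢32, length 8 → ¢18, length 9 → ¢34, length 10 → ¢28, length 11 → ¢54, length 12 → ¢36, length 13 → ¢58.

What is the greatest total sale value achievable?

62

Build r[k] bottom-up: r[k] = max over allowed piece i of (p[i] + r[k−i]).
r[1] = 3
r[2] = max(3+3, 8+0) = 8
r[3] = max(3+8, 8+3, 9+0) = 11
r[4] = max(3+11, 8+8, 9+3, 8+0) = 16
r[5] = max(3+16, 8+11, 9+8, 8+3, 21+0) = 21
r[6] = max(3+21, 8+16, 9+11, 8+8, 21+3, 21+0) = 24
r[7] = max(3+24, 8+21, 9+16, …, 21+3, 32+0) = 32
r[8] = max(3+32, 8+24, 9+21, …, 32+3, 18+0) = 35
r[9] = max(3+35, 8+32, 9+24, …, 18+3, 34+0) = 40
r[10] = max(3+40, 8+35, 9+32, …, 34+3, 28+0) = 43
r[11] = max(3+43, 8+40, 9+35, …, 28+3, 54+0) = 54
r[12] = max(3+54, 8+43, 9+40, …, 54+3, 36+0) = 57
r[13] = max(3+57, 8+54, 9+43, …, 36+3, 58+0) = 62
One optimal cutting: 11 + 2 → ¢54 + ¢8 = ¢62.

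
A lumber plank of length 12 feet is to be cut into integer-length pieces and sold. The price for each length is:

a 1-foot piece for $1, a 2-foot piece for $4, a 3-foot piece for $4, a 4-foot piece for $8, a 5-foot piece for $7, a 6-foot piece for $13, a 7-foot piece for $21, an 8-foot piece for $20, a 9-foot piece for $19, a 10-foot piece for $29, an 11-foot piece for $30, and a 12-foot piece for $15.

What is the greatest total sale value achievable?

Let R[k] be the best obtainable value from length k. For each k, try every first piece i and keep the best of price[i] + R[k−i].
R[1] = 1
R[2] = 4
R[3] = 5  (first piece 1, then R[2]=4)
R[4] = 8  (first piece 2, then R[2]=4)
R[5] = 9  (first piece 1, then R[4]=8)
R[6] = 13
R[7] = 21
R[8] = 22  (first piece 1, then R[7]=21)
R[9] = 25  (first piece 2, then R[7]=21)
R[10] = 29
R[11] = 30  (first piece 1, then R[10]=29)
R[12] = 33  (first piece 2, then R[10]=29)
One optimal cutting: 10 + 2 → $29 + $4 = $33.

33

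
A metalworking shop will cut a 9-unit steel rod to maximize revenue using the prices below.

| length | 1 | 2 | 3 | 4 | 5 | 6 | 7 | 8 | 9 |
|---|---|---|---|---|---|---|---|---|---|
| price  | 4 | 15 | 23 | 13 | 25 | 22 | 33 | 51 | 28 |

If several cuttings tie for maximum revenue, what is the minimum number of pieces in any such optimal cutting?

3

Consider every possible first cut. r[k] is the best of p[i]+r[k−i] over all sellable i≤k.
r[1] = 4
r[2] = max(4+4, 15+0) = 15
r[3] = max(4+15, 15+4, 23+0) = 23
r[4] = max(4+23, 15+15, 23+4, 13+0) = 30
r[5] = max(4+30, 15+23, 23+15, 13+4, 25+0) = 38
r[6] = max(4+38, 15+30, 23+23, 13+15, 25+4, 22+0) = 46
r[7] = max(4+46, 15+38, 23+30, …, 22+4, 33+0) = 53
r[8] = max(4+53, 15+46, 23+38, …, 33+4, 51+0) = 61
r[9] = max(4+61, 15+53, 23+46, …, 51+4, 28+0) = 69
Maximum revenue is $69.
Now minimize piece count subject to staying optimal: for each k, pieces[k] = 1 + min over i with p[i]+r[k−i]=r[k] of pieces[k−i].
pieces[6] = 2
pieces[7] = 3
pieces[8] = 3
pieces[9] = 3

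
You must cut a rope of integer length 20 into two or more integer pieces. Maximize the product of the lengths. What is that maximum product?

Fill P[k] for k=2..20: at each k try every first piece i and multiply by the better of (k−i) uncut or P[k−i].
P[2] = 1·max(1,0) = 1·1 = 1
P[3] = max(1·2, 2·1) = 2
P[4] = max(1·3, 2·2, 3·1) = 4
P[5] = max(1·4, 2·3, 3·2, 4·1) = 6
P[6] = max(1·6, 2·4, 3·3, 4·2, 5·1) = 9
P[7] = max(1·9, 2·6, 3·4, 4·3, 5·2, 6·1) = 12
P[8] = max(1·12, 2·9, 3·6, …, 6·2, 7·1) = 18
P[9] = max(1·18, 2·12, 3·9, …, 7·2, 8·1) = 27
P[10] = max(1·27, 2·18, 3·12, …, 8·2, 9·1) = 36
P[11] = max(1·36, 2·27, 3·18, …, 9·2, 10·1) = 54
P[12] = max(1·54, 2·36, 3·27, …, 10·2, 11·1) = 81
P[13] = max(1·81, 2·54, 3·36, …, 11·2, 12·1) = 108
P[14] = max(1·108, 2·81, 3·54, …, 12·2, 13·1) = 162
P[15] = max(1·162, 2·108, 3·81, …, 13·2, 14·1) = 243
P[16] = max(1·243, 2·162, 3·108, …, 14·2, 15·1) = 324
P[17] = max(1·324, 2·243, 3·162, …, 15·2, 16·1) = 486
P[18] = max(1·486, 2·324, 3·243, …, 16·2, 17·1) = 729
P[19] = max(1·729, 2·486, 3·324, …, 17·2, 18·1) = 972
P[20] = max(1·972, 2·729, 3·486, …, 18·2, 19·1) = 1458
One optimal split: 3 + 3 + 3 + 3 + 3 + 3 + 2; product 3·3·3·3·3·3·2 = 1458.

1458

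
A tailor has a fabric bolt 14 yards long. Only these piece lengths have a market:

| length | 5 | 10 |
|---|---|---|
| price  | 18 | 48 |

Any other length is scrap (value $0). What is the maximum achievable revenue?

48

Let best[k] be the best obtainable value from length k. For each k, try every first piece i and keep the best of price[i] + best[k−i].
best[1] = 0
best[2] = 0
best[3] = 0
best[4] = 0
best[5] = 18
best[6] = 18
best[7] = 18
best[8] = 18
best[9] = 18
best[10] = max(18+18, 48+0) = 48
best[11] = max(18+18, 48+0) = 48
best[12] = max(18+18, 48+0) = 48
best[13] = max(18+18, 48+0) = 48
best[14] = max(18+18, 48+0) = 48
One optimal cutting: pieces 10 with 4 yards of scrap → $48.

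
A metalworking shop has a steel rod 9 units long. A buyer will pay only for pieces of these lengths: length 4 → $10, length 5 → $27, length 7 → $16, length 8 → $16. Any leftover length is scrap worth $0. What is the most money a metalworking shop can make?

37

Build r[k] bottom-up: r[k] = max over allowed piece i of (p[i] + r[k−i]).
r[1] = 0
r[2] = 0
r[3] = 0
r[4] = 10
r[5] = 27
r[6] = 27
r[7] = 27
r[8] = 27
r[9] = 37  (first piece 4, then r[5]=27)
One optimal cutting: 5 + 4 → $37.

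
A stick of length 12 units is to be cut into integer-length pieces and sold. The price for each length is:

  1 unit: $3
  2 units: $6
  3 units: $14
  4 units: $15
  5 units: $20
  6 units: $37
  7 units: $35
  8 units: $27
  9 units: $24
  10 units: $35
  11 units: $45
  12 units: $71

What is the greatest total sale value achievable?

Let r[k] be the best obtainable value from length k. For each k, try every first piece i and keep the best of price[i] + r[k−i].
r[1] = 3
r[2] = 6  (first piece 1, then r[1]=3)
r[3] = 14
r[4] = 17  (first piece 1, then r[3]=14)
r[5] = 20  (first piece 1, then r[4]=17)
r[6] = 37
r[7] = 40  (first piece 1, then r[6]=37)
r[8] = 43  (first piece 1, then r[7]=40)
r[9] = 51  (first piece 3, then r[6]=37)
r[10] = 54  (first piece 1, then r[9]=51)
r[11] = 57  (first piece 1, then r[10]=54)
r[12] = 74  (first piece 6, then r[6]=37)
One optimal cutting: 6 + 6 → $37 + $37 = $74.

74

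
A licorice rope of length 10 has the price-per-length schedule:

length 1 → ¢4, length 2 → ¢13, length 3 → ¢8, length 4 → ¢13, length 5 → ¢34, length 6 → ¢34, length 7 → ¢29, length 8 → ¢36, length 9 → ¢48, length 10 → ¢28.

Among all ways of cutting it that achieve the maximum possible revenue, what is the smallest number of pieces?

2

Consider every possible first cut. r[k] is the best of p[i]+r[k−i] over all sellable i≤k.
r[1] = 4
r[2] = max(4+4, 13+0) = 13
r[3] = max(4+13, 13+4, 8+0) = 17
r[4] = max(4+17, 13+13, 8+4, 13+0) = 26
r[5] = max(4+26, 13+17, 8+13, 13+4, 34+0) = 34
r[6] = max(4+34, 13+26, 8+17, 13+13, 34+4, 34+0) = 39
r[7] = max(4+39, 13+34, 8+26, …, 34+4, 29+0) = 47
r[8] = max(4+47, 13+39, 8+34, …, 29+4, 36+0) = 52
r[9] = max(4+52, 13+47, 8+39, …, 36+4, 48+0) = 60
r[10] = max(4+60, 13+52, 8+47, …, 48+4, 28+0) = 68
Maximum revenue is ¢68.
Now minimize piece count subject to staying optimal: for each k, pieces[k] = 1 + min over i with p[i]+r[k−i]=r[k] of pieces[k−i].
pieces[7] = 2
pieces[8] = 4
pieces[9] = 3
pieces[10] = 2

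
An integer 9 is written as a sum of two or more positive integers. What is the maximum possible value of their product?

27

Fill P[k] for k=2..9: at each k try every first piece i and multiply by the better of (k−i) uncut or P[k−i].
P[2] = 1*max(1,0) = 1*1 = 1
P[3] = 1*max(2,1) = 1*2 = 2
P[4] = 2*max(2,1) = 2*2 = 4
P[5] = 2*max(3,2) = 2*3 = 6
P[6] = 3*max(3,2) = 3*3 = 9
P[7] = 2*max(5,6) = 2*6 = 12
P[8] = 2*max(6,9) = 2*9 = 18
P[9] = 3*max(6,9) = 3*9 = 27
One optimal split: 3 + 3 + 3; product 3*3*3 = 27.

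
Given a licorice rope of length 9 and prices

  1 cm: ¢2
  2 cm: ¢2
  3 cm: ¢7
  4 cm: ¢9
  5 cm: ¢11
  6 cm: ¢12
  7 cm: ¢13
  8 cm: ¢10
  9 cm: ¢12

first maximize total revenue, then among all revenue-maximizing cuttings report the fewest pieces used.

Consider every possible first cut. r[k] is the best of p[i]+r[k−i] over all sellable i≤k.
r[1] = 2
r[2] = max(2+2, 2+0) = 4
r[3] = max(2+4, 2+2, 7+0) = 7
r[4] = max(2+7, 2+4, 7+2, 9+0) = 9
r[5] = max(2+9, 2+7, 7+4, 9+2, 11+0) = 11
r[6] = max(2+11, 2+9, 7+7, 9+4, 11+2, 12+0) = 14
r[7] = max(2+14, 2+11, 7+9, …, 12+2, 13+0) = 16
r[8] = max(2+16, 2+14, 7+11, …, 13+2, 10+0) = 18
r[9] = max(2+18, 2+16, 7+14, …, 10+2, 12+0) = 21
Maximum revenue is ¢21.
Now minimize piece count subject to staying optimal: for each k, pieces[k] = 1 + min over i with p[i]+r[k−i]=r[k] of pieces[k−i].
pieces[6] = 2
pieces[7] = 2
pieces[8] = 2
pieces[9] = 3

3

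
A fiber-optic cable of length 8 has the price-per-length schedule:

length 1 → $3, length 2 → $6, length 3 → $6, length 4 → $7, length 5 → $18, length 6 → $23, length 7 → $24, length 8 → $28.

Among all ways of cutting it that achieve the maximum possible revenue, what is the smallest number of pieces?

Consider every possible first cut. r[k] is the best of p[i]+r[k−i] over all sellable i≤k.
r[1] = 3
r[2] = max(3+3, 6+0) = 6
r[3] = max(3+6, 6+3, 6+0) = 9
r[4] = max(3+9, 6+6, 6+3, 7+0) = 12
r[5] = max(3+12, 6+9, 6+6, 7+3, 18+0) = 18
r[6] = max(3+18, 6+12, 6+9, 7+6, 18+3, 23+0) = 23
r[7] = max(3+23, 6+18, 6+12, …, 23+3, 24+0) = 26
r[8] = max(3+26, 6+23, 6+18, …, 24+3, 28+0) = 29
Maximum revenue is $29.
Now minimize piece count subject to staying optimal: for each k, pieces[k] = 1 + min over i with p[i]+r[k−i]=r[k] of pieces[k−i].
pieces[5] = 1
pieces[6] = 1
pieces[7] = 2
pieces[8] = 2

2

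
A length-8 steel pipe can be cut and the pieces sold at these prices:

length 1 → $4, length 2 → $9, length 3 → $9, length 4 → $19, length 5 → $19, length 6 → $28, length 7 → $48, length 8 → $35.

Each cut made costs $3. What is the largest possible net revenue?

49

Build r[k] bottom-up: r[k] = max over allowed piece i of (p[i] + r[k−i]) − 3 per cut.
r[1] = 4
r[2] = max(4+4-3, 9+0) = 9
r[3] = max(4+9-3, 9+4-3, 9+0) = 10
r[4] = max(4+10-3, 9+9-3, 9+4-3, 19+0) = 19
r[5] = max(4+19-3, 9+10-3, 9+9-3, 19+4-3, 19+0) = 20
r[6] = max(4+20-3, 9+19-3, 9+10-3, 19+9-3, 19+4-3, 28+0) = 28
r[7] = max(4+28-3, 9+20-3, 9+19-3, …, 28+4-3, 48+0) = 48
r[8] = max(4+48-3, 9+28-3, 9+20-3, …, 48+4-3, 35+0) = 49
One optimal plan: pieces 7 + 1 (1 cut) → $52 − $3 = $49.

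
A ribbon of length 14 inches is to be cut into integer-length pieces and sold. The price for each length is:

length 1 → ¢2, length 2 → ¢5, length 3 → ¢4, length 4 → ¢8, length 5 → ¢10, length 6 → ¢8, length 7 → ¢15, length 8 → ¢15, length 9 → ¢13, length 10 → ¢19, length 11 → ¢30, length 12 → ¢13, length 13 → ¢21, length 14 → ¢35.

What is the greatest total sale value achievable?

37

Consider every possible first cut. r[k] is the best of p[i]+r[k−i] over all sellable i≤k.
r[1] = 2
r[2] = max(2+2, 5+0) = 5
r[3] = max(2+5, 5+2, 4+0) = 7
r[4] = max(2+7, 5+5, 4+2, 8+0) = 10
r[5] = max(2+10, 5+7, 4+5, 8+2, 10+0) = 12
r[6] = max(2+12, 5+10, 4+7, 8+5, 10+2, 8+0) = 15
r[7] = max(2+15, 5+12, 4+10, …, 8+2, 15+0) = 17
r[8] = max(2+17, 5+15, 4+12, …, 15+2, 15+0) = 20
r[9] = max(2+20, 5+17, 4+15, …, 15+2, 13+0) = 22
r[10] = max(2+22, 5+20, 4+17, …, 13+2, 19+0) = 25
r[11] = max(2+25, 5+22, 4+20, …, 19+2, 30+0) = 30
r[12] = max(2+30, 5+25, 4+22, …, 30+2, 13+0) = 32
r[13] = max(2+32, 5+30, 4+25, …, 13+2, 21+0) = 35
r[14] = max(2+35, 5+32, 4+30, …, 21+2, 35+0) = 37
One optimal cutting: 11 + 2 + 1 → ¢30 + ¢5 + ¢2 = ¢37.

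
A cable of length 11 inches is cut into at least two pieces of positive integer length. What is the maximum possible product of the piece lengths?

54

Fill m[k] for k=2..11: at each k try every first piece i and multiply by the better of (k−i) uncut or m[k−i].
m[2] = 1*max(1,0) = 1*1 = 1
m[3] = 1*max(2,1) = 1*2 = 2
m[4] = 2*max(2,1) = 2*2 = 4
m[5] = 2*max(3,2) = 2*3 = 6
m[6] = 3*max(3,2) = 3*3 = 9
m[7] = 2*max(5,6) = 2*6 = 12
m[8] = 2*max(6,9) = 2*9 = 18
m[9] = 3*max(6,9) = 3*9 = 27
m[10] = 2*max(8,18) = 2*18 = 36
m[11] = 2*max(9,27) = 2*27 = 54
One optimal split: 3 + 3 + 3 + 2; product 3*3*3*2 = 54.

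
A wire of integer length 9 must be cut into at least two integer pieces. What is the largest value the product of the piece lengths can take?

Define f[k] = max over 1≤i<k of i · max(k−i, f[k−i]); the inner max lets the remainder stay uncut if that's better.
f[2] = 1*max(1,0) = 1*1 = 1
f[3] = max(1*2, 2*1) = 2
f[4] = max(1*3, 2*2, 3*1) = 4
f[5] = max(1*4, 2*3, 3*2, 4*1) = 6
f[6] = max(1*6, 2*4, 3*3, 4*2, 5*1) = 9
f[7] = max(1*9, 2*6, 3*4, 4*3, 5*2, 6*1) = 12
f[8] = max(1*12, 2*9, 3*6, …, 6*2, 7*1) = 18
f[9] = max(1*18, 2*12, 3*9, …, 7*2, 8*1) = 27
One optimal split: 3 + 3 + 3; product 3*3*3 = 27.

27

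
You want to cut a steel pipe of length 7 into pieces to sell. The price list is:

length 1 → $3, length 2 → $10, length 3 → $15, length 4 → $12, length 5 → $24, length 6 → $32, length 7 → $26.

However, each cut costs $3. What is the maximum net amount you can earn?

32

Build v[k] bottom-up: v[k] = max over allowed piece i of (p[i] + v[k−i]) − 3 per cut.
v[1] = 3
v[2] = max(3+3-3, 10+0) = 10
v[3] = max(3+10-3, 10+3-3, 15+0) = 15
v[4] = max(3+15-3, 10+10-3, 15+3-3, 12+0) = 17
v[5] = max(3+17-3, 10+15-3, 15+10-3, 12+3-3, 24+0) = 24
v[6] = max(3+24-3, 10+17-3, 15+15-3, 12+10-3, 24+3-3, 32+0) = 32
v[7] = max(3+32-3, 10+24-3, 15+17-3, …, 32+3-3, 26+0) = 32
One optimal plan: pieces 6 + 1 (1 cut) → $35 − $3 = $32.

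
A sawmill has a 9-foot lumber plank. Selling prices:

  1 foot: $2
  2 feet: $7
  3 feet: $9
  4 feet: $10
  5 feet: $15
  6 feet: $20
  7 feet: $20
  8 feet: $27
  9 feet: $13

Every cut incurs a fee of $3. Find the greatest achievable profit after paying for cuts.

26

Consider every possible first cut. r[k] is the best of p[i]+r[k−i] over all sellable i≤k, charging 3 whenever i<k.
r[1] = 2
r[2] = 7
r[3] = 9
r[4] = 11  (first piece 2, then r[2]=7)
r[5] = 15
r[6] = 20
r[7] = 20
r[8] = 27
r[9] = 26  (first piece 1, then r[8]=27)
One optimal plan: pieces 8 + 1 (1 cut) → $29 − $3 = $26.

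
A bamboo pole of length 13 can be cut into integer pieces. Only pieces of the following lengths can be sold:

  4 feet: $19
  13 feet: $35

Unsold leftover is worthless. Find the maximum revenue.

57

Let r[k] be the best obtainable value from length k. For each k, try every first piece i and keep the best of price[i] + r[k−i].
r[1] = 0
r[2] = 0
r[3] = 0
r[4] = 19
r[5] = 19
r[6] = 19
r[7] = 19
r[8] = 38  (first piece 4, then r[4]=19)
r[9] = 38
r[10] = 38
r[11] = 38
r[12] = 57  (first piece 4, then r[8]=38)
r[13] = 57
One optimal cutting: pieces 4 + 4 + 4 with 1 foot of scrap → $57.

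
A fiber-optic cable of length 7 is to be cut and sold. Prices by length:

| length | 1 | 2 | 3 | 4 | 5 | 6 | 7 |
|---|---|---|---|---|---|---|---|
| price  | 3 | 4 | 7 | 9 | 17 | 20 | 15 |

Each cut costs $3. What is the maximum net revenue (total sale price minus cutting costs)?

Let v[k] be the best obtainable value from length k. For each k, try every first piece i and keep the best of price[i] + v[k−i] minus the 3 cut fee when i<k.
v[1] = 3
v[2] = max(3+3-3, 4+0) = 4
v[3] = max(3+4-3, 4+3-3, 7+0) = 7
v[4] = max(3+7-3, 4+4-3, 7+3-3, 9+0) = 9
v[5] = max(3+9-3, 4+7-3, 7+4-3, 9+3-3, 17+0) = 17
v[6] = max(3+17-3, 4+9-3, 7+7-3, 9+4-3, 17+3-3, 20+0) = 20
v[7] = max(3+20-3, 4+17-3, 7+9-3, …, 20+3-3, 15+0) = 20
One optimal plan: pieces 6 + 1 (1 cut) → $23 − $3 = $20.

20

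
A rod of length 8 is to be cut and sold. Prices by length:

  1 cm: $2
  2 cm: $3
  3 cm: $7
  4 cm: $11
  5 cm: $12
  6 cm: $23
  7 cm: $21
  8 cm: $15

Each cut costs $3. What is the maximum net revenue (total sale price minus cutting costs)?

23

Build net[k] bottom-up: net[k] = max over allowed piece i of (p[i] + net[k−i]) − 3 per cut.
net[1] = 2
net[2] = 3
net[3] = 7
net[4] = 11
net[5] = 12
net[6] = 23
net[7] = 22  (first piece 1, then net[6]=23)
net[8] = 23  (first piece 2, then net[6]=23)
One optimal plan: pieces 6 + 2 (1 cut) → $26 − $3 = $23.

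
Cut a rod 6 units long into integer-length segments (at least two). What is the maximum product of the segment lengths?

9

Let m[k] be the best product for length k (with at least one cut). For each first piece i, the rest contributes max(k−i, m[k−i]).
m[2] = 1*max(1,0) = 1*1 = 1
m[3] = max(1*2, 2*1) = 2
m[4] = max(1*3, 2*2, 3*1) = 4
m[5] = max(1*4, 2*3, 3*2, 4*1) = 6
m[6] = max(1*6, 2*4, 3*3, 4*2, 5*1) = 9
One optimal split: 3 + 3; product 3*3 = 9.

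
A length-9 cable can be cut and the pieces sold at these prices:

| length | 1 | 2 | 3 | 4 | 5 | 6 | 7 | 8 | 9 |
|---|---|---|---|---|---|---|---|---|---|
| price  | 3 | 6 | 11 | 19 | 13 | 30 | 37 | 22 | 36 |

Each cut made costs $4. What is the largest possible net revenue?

Consider every possible first cut. net[k] is the best of p[i]+net[k−i] over all sellable i≤k, charging 4 whenever i<k.
net[1] = 3
net[2] = 6
net[3] = 11
net[4] = 19
net[5] = 18  (first piece 1, then net[4]=19)
net[6] = 30
net[7] = 37
net[8] = 36  (first piece 1, then net[7]=37)
net[9] = 39  (first piece 2, then net[7]=37)
One optimal plan: pieces 7 + 2 (1 cut) → $43 − $4 = $39.

39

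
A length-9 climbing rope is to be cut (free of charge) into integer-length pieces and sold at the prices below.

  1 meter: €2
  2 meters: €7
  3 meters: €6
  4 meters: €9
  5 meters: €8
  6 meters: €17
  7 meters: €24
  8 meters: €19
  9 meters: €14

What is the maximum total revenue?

Build v[k] bottom-up: v[k] = max over allowed piece i of (p[i] + v[k−i]).
v[1] = 2
v[2] = 7
v[3] = 9  (first piece 1, then v[2]=7)
v[4] = 14  (first piece 2, then v[2]=7)
v[5] = 16  (first piece 1, then v[4]=14)
v[6] = 21  (first piece 2, then v[4]=14)
v[7] = 24
v[8] = 28  (first piece 2, then v[6]=21)
v[9] = 31  (first piece 2, then v[7]=24)
One optimal cutting: 7 + 2 → €24 + €7 = €31.

31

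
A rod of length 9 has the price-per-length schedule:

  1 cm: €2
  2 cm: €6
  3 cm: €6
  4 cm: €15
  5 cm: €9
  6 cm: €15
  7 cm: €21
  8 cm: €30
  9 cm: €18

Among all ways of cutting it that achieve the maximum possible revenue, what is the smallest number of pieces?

2

Consider every possible first cut. r[k] is the best of p[i]+r[k−i] over all sellable i≤k.
r[1] = 2
r[2] = max(2+2, 6+0) = 6
r[3] = max(2+6, 6+2, 6+0) = 8
r[4] = max(2+8, 6+6, 6+2, 15+0) = 15
r[5] = max(2+15, 6+8, 6+6, 15+2, 9+0) = 17
r[6] = max(2+17, 6+15, 6+8, 15+6, 9+2, 15+0) = 21
r[7] = max(2+21, 6+17, 6+15, …, 15+2, 21+0) = 23
r[8] = max(2+23, 6+21, 6+17, …, 21+2, 30+0) = 30
r[9] = max(2+30, 6+23, 6+21, …, 30+2, 18+0) = 32
Maximum revenue is €32.
Now minimize piece count subject to staying optimal: for each k, pieces[k] = 1 + min over i with p[i]+r[k−i]=r[k] of pieces[k−i].
pieces[6] = 2
pieces[7] = 3
pieces[8] = 1
pieces[9] = 2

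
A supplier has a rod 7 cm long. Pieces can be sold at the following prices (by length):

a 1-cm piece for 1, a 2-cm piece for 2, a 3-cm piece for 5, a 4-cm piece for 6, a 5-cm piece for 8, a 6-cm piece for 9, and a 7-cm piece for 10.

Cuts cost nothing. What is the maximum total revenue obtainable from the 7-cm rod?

Let r[k] be the best obtainable value from length k. For each k, try every first piece i and keep the best of price[i] + r[k−i].
r[1] = 1
r[2] = max(1+1, 2+0) = 2
r[3] = max(1+2, 2+1, 5+0) = 5
r[4] = max(1+5, 2+2, 5+1, 6+0) = 6
r[5] = max(1+6, 2+5, 5+2, 6+1, 8+0) = 8
r[6] = max(1+8, 2+6, 5+5, 6+2, 8+1, 9+0) = 10
r[7] = max(1+10, 2+8, 5+6, …, 9+1, 10+0) = 11
One optimal cutting: 3 + 3 + 1 → 5 + 5 + 1 = 11.

11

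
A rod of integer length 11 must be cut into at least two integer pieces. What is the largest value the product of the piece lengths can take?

Fill f[k] for k=2..11: at each k try every first piece i and multiply by the better of (k−i) uncut or f[k−i].
f[2] = 1·max(1,0) = 1·1 = 1
f[3] = 1·max(2,1) = 1·2 = 2
f[4] = 2·max(2,1) = 2·2 = 4
f[5] = 2·max(3,2) = 2·3 = 6
f[6] = 3·max(3,2) = 3·3 = 9
f[7] = 2·max(5,6) = 2·6 = 12
f[8] = 2·max(6,9) = 2·9 = 18
f[9] = 3·max(6,9) = 3·9 = 27
f[10] = 2·max(8,18) = 2·18 = 36
f[11] = 2·max(9,27) = 2·27 = 54
One optimal split: 3 + 3 + 3 + 2; product 3·3·3·2 = 54.

54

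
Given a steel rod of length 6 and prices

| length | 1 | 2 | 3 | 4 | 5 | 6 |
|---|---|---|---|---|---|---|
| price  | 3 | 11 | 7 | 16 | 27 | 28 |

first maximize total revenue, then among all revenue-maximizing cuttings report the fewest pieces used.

Consider every possible first cut. r[k] is the best of p[i]+r[k−i] over all sellable i≤k.
r[1] = 3
r[2] = 11
r[3] = 14  (first piece 1, then r[2]=11)
r[4] = 22  (first piece 2, then r[2]=11)
r[5] = 27
r[6] = 33  (first piece 2, then r[4]=22)
Maximum revenue is $33.
Now minimize piece count subject to staying optimal: for each k, pieces[k] = 1 + min over i with p[i]+r[k−i]=r[k] of pieces[k−i].
pieces[3] = 2
pieces[4] = 2
pieces[5] = 1
pieces[6] = 3

3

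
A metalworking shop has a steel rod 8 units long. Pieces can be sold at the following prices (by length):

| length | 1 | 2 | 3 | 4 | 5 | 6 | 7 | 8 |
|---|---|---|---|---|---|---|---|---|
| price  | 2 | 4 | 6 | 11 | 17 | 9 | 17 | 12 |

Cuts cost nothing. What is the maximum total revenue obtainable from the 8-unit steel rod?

Build best[k] bottom-up: best[k] = max over allowed piece i of (p[i] + best[k−i]).
best[1] = 2
best[2] = 4  (first piece 1, then best[1]=2)
best[3] = 6  (first piece 1, then best[2]=4)
best[4] = 11
best[5] = 17
best[6] = 19  (first piece 1, then best[5]=17)
best[7] = 21  (first piece 1, then best[6]=19)
best[8] = 23  (first piece 1, then best[7]=21)
One optimal cutting: 5 + 1 + 1 + 1 → $17 + $2 + $2 + $2 = $23.

23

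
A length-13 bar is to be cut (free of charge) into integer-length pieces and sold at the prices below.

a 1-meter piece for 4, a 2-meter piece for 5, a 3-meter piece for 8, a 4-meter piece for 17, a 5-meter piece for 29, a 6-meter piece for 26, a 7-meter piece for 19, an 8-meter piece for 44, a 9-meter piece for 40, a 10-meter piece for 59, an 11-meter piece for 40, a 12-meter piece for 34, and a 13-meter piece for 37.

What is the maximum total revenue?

73

Consider every possible first cut. r[k] is the best of p[i]+r[k−i] over all sellable i≤k.
r[1] = 4
r[2] = max(4+4, 5+0) = 8
r[3] = max(4+8, 5+4, 8+0) = 12
r[4] = max(4+12, 5+8, 8+4, 17+0) = 17
r[5] = max(4+17, 5+12, 8+8, 17+4, 29+0) = 29
r[6] = max(4+29, 5+17, 8+12, 17+8, 29+4, 26+0) = 33
r[7] = max(4+33, 5+29, 8+17, …, 26+4, 19+0) = 37
r[8] = max(4+37, 5+33, 8+29, …, 19+4, 44+0) = 44
r[9] = max(4+44, 5+37, 8+33, …, 44+4, 40+0) = 48
r[10] = max(4+48, 5+44, 8+37, …, 40+4, 59+0) = 59
r[11] = max(4+59, 5+48, 8+44, …, 59+4, 40+0) = 63
r[12] = max(4+63, 5+59, 8+48, …, 40+4, 34+0) = 67
r[13] = max(4+67, 5+63, 8+59, …, 34+4, 37+0) = 73
One optimal cutting: 8 + 5 → 44 + 29 = 73.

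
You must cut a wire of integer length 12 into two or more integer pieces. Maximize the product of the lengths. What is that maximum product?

81

Define m[k] = max over 1≤i<k of i · max(k−i, m[k−i]); the inner max lets the remainder stay uncut if that's better.
m[2] = 1*max(1,0) = 1*1 = 1
m[3] = 1*max(2,1) = 1*2 = 2
m[4] = 2*max(2,1) = 2*2 = 4
m[5] = 2*max(3,2) = 2*3 = 6
m[6] = 3*max(3,2) = 3*3 = 9
m[7] = 2*max(5,6) = 2*6 = 12
m[8] = 2*max(6,9) = 2*9 = 18
m[9] = 3*max(6,9) = 3*9 = 27
m[10] = 2*max(8,18) = 2*18 = 36
m[11] = 2*max(9,27) = 2*27 = 54
m[12] = 3*max(9,27) = 3*27 = 81
One optimal split: 3 + 3 + 3 + 3; product 3*3*3*3 = 81.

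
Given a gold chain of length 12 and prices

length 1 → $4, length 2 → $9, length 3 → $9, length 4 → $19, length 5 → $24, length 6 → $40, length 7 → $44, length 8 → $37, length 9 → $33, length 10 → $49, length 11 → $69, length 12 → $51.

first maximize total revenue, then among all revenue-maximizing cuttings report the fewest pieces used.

2

Let r[k] be the best obtainable value from length k. For each k, try every first piece i and keep the best of price[i] + r[k−i].
r[1] = 4
r[2] = max(4+4, 9+0) = 9
r[3] = max(4+9, 9+4, 9+0) = 13
r[4] = max(4+13, 9+9, 9+4, 19+0) = 19
r[5] = max(4+19, 9+13, 9+9, 19+4, 24+0) = 24
r[6] = max(4+24, 9+19, 9+13, 19+9, 24+4, 40+0) = 40
r[7] = max(4+40, 9+24, 9+19, …, 40+4, 44+0) = 44
r[8] = max(4+44, 9+40, 9+24, …, 44+4, 37+0) = 49
r[9] = max(4+49, 9+44, 9+40, …, 37+4, 33+0) = 53
r[10] = max(4+53, 9+49, 9+44, …, 33+4, 49+0) = 59
r[11] = max(4+59, 9+53, 9+49, …, 49+4, 69+0) = 69
r[12] = max(4+69, 9+59, 9+53, …, 69+4, 51+0) = 80
Maximum revenue is $80.
Now minimize piece count subject to staying optimal: for each k, pieces[k] = 1 + min over i with p[i]+r[k−i]=r[k] of pieces[k−i].
pieces[9] = 2
pieces[10] = 2
pieces[11] = 1
pieces[12] = 2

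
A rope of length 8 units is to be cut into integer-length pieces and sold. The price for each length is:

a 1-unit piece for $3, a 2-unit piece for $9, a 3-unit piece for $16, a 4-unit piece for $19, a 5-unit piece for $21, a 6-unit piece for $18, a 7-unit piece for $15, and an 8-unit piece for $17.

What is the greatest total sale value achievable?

Build best[k] bottom-up: best[k] = max over allowed piece i of (p[i] + best[k−i]).
best[1] = 3
best[2] = max(3+3, 9+0) = 9
best[3] = max(3+9, 9+3, 16+0) = 16
best[4] = max(3+16, 9+9, 16+3, 19+0) = 19
best[5] = max(3+19, 9+16, 16+9, 19+3, 21+0) = 25
best[6] = max(3+25, 9+19, 16+16, 19+9, 21+3, 18+0) = 32
best[7] = max(3+32, 9+25, 16+19, …, 18+3, 15+0) = 35
best[8] = max(3+35, 9+32, 16+25, …, 15+3, 17+0) = 41
One optimal cutting: 3 + 3 + 2 → $16 + $16 + $9 = $41.

41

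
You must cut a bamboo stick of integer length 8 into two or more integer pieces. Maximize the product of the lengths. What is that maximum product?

18

Define f[k] = max over 1≤i<k of i · max(k−i, f[k−i]); the inner max lets the remainder stay uncut if that's better.
Small cases: f[2]=1.
f[3] = 1·max(2,1) = 1·2 = 2
f[4] = 2·max(2,1) = 2·2 = 4
f[5] = 2·max(3,2) = 2·3 = 6
f[6] = 3·max(3,2) = 3·3 = 9
f[7] = 2·max(5,6) = 2·6 = 12
f[8] = 2·max(6,9) = 2·9 = 18
One optimal split: 3 + 3 + 2; product 3·3·2 = 18.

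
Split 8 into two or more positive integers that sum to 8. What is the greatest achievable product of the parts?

Let prod[k] be the best product for length k (with at least one cut). For each first piece i, the rest contributes max(k−i, prod[k−i]).
prod[2] = 1·max(1,0) = 1·1 = 1
prod[3] = 1·max(2,1) = 1·2 = 2
prod[4] = 2·max(2,1) = 2·2 = 4
prod[5] = 2·max(3,2) = 2·3 = 6
prod[6] = 3·max(3,2) = 3·3 = 9
prod[7] = 2·max(5,6) = 2·6 = 12
prod[8] = 2·max(6,9) = 2·9 = 18
One optimal split: 3 + 3 + 2; product 3·3·2 = 18.

18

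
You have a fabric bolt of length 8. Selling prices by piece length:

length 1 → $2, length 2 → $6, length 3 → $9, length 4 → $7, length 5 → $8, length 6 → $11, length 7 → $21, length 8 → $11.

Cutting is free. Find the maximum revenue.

Let v[k] be the best obtainable value from length k. For each k, try every first piece i and keep the best of price[i] + v[k−i].
v[1] = 2
v[2] = 6
v[3] = 9
v[4] = 12  (first piece 2, then v[2]=6)
v[5] = 15  (first piece 2, then v[3]=9)
v[6] = 18  (first piece 2, then v[4]=12)
v[7] = 21  (first piece 2, then v[5]=15)
v[8] = 24  (first piece 2, then v[6]=18)
One optimal cutting: 2 + 2 + 2 + 2 → $6 + $6 + $6 + $6 = $24.

24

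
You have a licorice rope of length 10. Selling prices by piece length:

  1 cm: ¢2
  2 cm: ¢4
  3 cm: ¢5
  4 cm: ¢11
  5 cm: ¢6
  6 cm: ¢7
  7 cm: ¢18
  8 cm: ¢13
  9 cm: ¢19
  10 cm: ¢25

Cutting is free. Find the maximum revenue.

Consider every possible first cut. best[k] is the best of p[i]+best[k−i] over all sellable i≤k.
best[1] = 2
best[2] = max(2+2, 4+0) = 4
best[3] = max(2+4, 4+2, 5+0) = 6
best[4] = max(2+6, 4+4, 5+2, 11+0) = 11
best[5] = max(2+11, 4+6, 5+4, 11+2, 6+0) = 13
best[6] = max(2+13, 4+11, 5+6, 11+4, 6+2, 7+0) = 15
best[7] = max(2+15, 4+13, 5+11, …, 7+2, 18+0) = 18
best[8] = max(2+18, 4+15, 5+13, …, 18+2, 13+0) = 22
best[9] = max(2+22, 4+18, 5+15, …, 13+2, 19+0) = 24
best[10] = max(2+24, 4+22, 5+18, …, 19+2, 25+0) = 26
One optimal cutting: 4 + 4 + 1 + 1 → ¢11 + ¢11 + ¢2 + ¢2 = ¢26.

26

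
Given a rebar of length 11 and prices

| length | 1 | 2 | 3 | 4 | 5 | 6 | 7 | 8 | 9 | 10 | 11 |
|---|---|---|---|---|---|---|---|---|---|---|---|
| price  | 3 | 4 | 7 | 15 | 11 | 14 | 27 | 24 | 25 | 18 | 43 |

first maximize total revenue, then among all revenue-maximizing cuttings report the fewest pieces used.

Let r[k] be the best obtainable value from length k. For each k, try every first piece i and keep the best of price[i] + r[k−i].
r[1] = 3
r[2] = max(3+3, 4+0) = 6
r[3] = max(3+6, 4+3, 7+0) = 9
r[4] = max(3+9, 4+6, 7+3, 15+0) = 15
r[5] = max(3+15, 4+9, 7+6, 15+3, 11+0) = 18
r[6] = max(3+18, 4+15, 7+9, 15+6, 11+3, 14+0) = 21
r[7] = max(3+21, 4+18, 7+15, …, 14+3, 27+0) = 27
r[8] = max(3+27, 4+21, 7+18, …, 27+3, 24+0) = 30
r[9] = max(3+30, 4+27, 7+21, …, 24+3, 25+0) = 33
r[10] = max(3+33, 4+30, 7+27, …, 25+3, 18+0) = 36
r[11] = max(3+36, 4+33, 7+30, …, 18+3, 43+0) = 43
Maximum revenue is ₹43.
Now minimize piece count subject to staying optimal: for each k, pieces[k] = 1 + min over i with p[i]+r[k−i]=r[k] of pieces[k−i].
pieces[8] = 2
pieces[9] = 3
pieces[10] = 4
pieces[11] = 1

1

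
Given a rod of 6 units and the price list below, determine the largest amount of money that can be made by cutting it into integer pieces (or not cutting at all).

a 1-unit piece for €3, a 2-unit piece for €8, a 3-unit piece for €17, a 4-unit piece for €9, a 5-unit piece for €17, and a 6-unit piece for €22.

34

Consider every possible first cut. best[k] is the best of p[i]+best[k−i] over all sellable i≤k.
best[1] = 3
best[2] = 8
best[3] = 17
best[4] = 20  (first piece 1, then best[3]=17)
best[5] = 25  (first piece 2, then best[3]=17)
best[6] = 34  (first piece 3, then best[3]=17)
One optimal cutting: 3 + 3 → €17 + €17 = €34.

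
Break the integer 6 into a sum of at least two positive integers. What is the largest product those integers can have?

Fill f[k] for k=2..6: at each k try every first piece i and multiply by the better of (k−i) uncut or f[k−i].
f[2] = 1·max(1,0) = 1·1 = 1
f[3] = 1·max(2,1) = 1·2 = 2
f[4] = 2·max(2,1) = 2·2 = 4
f[5] = 2·max(3,2) = 2·3 = 6
f[6] = 3·max(3,2) = 3·3 = 9
One optimal split: 3 + 3; product 3·3 = 9.

9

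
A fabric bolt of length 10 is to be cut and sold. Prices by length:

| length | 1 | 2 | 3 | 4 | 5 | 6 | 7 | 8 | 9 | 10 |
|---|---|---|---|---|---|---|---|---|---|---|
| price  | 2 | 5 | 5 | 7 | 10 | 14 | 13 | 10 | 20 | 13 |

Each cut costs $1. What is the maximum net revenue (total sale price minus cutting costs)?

Build net[k] bottom-up: net[k] = max over allowed piece i of (p[i] + net[k−i]) − 1 per cut.
net[1] = 2
net[2] = max(2+2-1, 5+0) = 5
net[3] = max(2+5-1, 5+2-1, 5+0) = 6
net[4] = max(2+6-1, 5+5-1, 5+2-1, 7+0) = 9
net[5] = max(2+9-1, 5+6-1, 5+5-1, 7+2-1, 10+0) = 10
net[6] = max(2+10-1, 5+9-1, 5+6-1, 7+5-1, 10+2-1, 14+0) = 14
net[7] = max(2+14-1, 5+10-1, 5+9-1, …, 14+2-1, 13+0) = 15
net[8] = max(2+15-1, 5+14-1, 5+10-1, …, 13+2-1, 10+0) = 18
net[9] = max(2+18-1, 5+15-1, 5+14-1, …, 10+2-1, 20+0) = 20
net[10] = max(2+20-1, 5+18-1, 5+15-1, …, 20+2-1, 13+0) = 22
One optimal plan: pieces 6 + 2 + 2 (2 cuts) → $24 − $2 = $22.

22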